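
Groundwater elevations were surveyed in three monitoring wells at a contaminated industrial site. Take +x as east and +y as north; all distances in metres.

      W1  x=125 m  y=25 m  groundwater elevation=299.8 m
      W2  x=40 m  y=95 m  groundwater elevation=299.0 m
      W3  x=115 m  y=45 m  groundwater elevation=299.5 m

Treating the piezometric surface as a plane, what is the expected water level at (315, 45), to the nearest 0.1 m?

298.5 m

Differences from W1: to W2 (Δx, Δy, Δh) = (-85, 70, -0.8); to W3 = (-10, 20, -0.3).
Solve a·Δx + b·Δy = Δh: det = (-85)·20 − (-10)·70 = -1000.
∂h/∂x = [(-0.8)·20 − (-0.3)·70] / -1000 = -0.005000
∂h/∂y = [(-85)·(-0.3) − (-10)·(-0.8)] / -1000 = -0.01750
h(315, 45) = 299.8 + (-0.005000)·(190) + (-0.01750)·(20) = 299.8 -0.950 -0.350 = 298.500 m.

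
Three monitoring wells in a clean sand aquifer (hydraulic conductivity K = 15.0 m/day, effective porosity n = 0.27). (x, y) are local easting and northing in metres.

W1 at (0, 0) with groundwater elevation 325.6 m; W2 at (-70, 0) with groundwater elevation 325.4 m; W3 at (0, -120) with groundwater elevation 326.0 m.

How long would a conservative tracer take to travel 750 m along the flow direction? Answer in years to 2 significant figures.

8.4 years

∂h/∂x = (325.4 − 325.6) / (-70 − 0) = +0.002857
∂h/∂y = (326.0 − 325.6) / (-120 − 0) = -0.003333
|∇h| = √(0.002857² + -0.003333²) = 0.00439
Seepage velocity v = K·i/n = 15.0 × 0.00439 / 0.27 = 0.2439 m/day.
t = 750 / 0.2439 = 3075 days = 8.42 years.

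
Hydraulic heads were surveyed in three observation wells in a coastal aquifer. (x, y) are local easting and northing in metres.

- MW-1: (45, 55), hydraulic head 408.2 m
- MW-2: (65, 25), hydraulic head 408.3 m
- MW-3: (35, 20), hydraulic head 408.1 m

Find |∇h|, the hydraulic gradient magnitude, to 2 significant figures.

0.0066

Differences from MW-1: to MW-2 (Δx, Δy, Δh) = (20, -30, +0.1); to MW-3 = (-10, -35, -0.1).
Determinant of the coordinate differences = 20·(-35) − (-10)·(-30) = -1000.
∂h/∂x = [(+0.1)·(-35) − (-0.1)·(-30)] / -1000 = +0.006500
∂h/∂y = [20·(-0.1) − (-10)·(+0.1)] / -1000 = +0.0010000
|∇h| = √(0.006500² + 0.0010000²) = 0.006576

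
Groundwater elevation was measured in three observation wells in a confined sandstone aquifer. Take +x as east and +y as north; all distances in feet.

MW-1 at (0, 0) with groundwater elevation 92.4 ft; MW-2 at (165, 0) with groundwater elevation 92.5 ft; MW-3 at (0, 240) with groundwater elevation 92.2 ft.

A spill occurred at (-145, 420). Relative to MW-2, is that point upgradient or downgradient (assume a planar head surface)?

∂h/∂x = (92.5 − 92.4) / (165 − 0) = +0.0006061
∂h/∂y = (92.2 − 92.4) / (240 − 0) = -0.0008333
Head at (-145, 420) = 92.4 + (+0.0006061)·(-145) + (-0.0008333)·(420) = 91.96 ft.
That is lower than the 92.5 ft at MW-2, so the point is downgradient.

downgradient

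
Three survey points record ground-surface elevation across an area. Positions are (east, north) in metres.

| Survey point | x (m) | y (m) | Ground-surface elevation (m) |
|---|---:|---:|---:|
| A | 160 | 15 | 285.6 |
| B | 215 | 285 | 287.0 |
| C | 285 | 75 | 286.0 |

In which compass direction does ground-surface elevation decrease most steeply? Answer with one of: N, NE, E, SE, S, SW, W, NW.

S

Differences from A: to B (Δx, Δy, Δh) = (55, 270, +1.4); to C = (125, 60, +0.4).
Determinant of the coordinate differences = 55·60 − 125·270 = -30450.
∂z/∂x = [(+1.4)·60 − (+0.4)·270] / -30450 = +0.0007882
∂z/∂y = [55·(+0.4) − 125·(+1.4)] / -30450 = +0.005025
Steepest decrease is along −∇f = (-0.0007882 E, -0.005025 N) → south.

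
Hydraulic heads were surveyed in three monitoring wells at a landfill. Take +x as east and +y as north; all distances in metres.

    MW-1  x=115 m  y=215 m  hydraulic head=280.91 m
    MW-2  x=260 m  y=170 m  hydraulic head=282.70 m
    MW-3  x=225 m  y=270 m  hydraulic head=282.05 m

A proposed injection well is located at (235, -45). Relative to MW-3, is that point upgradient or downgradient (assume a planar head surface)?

upgradient

Taking MW-1 as reference: MW-2−MW-1 = (145, -45, +1.79); MW-3−MW-1 = (110, 55, +1.14).
Determinant of the coordinate differences = 145·55 − 110·(-45) = 12925.
∂h/∂x = [(+1.79)·55 − (+1.14)·(-45)] / 12925 = +0.01159
∂h/∂y = [145·(+1.14) − 110·(+1.79)] / 12925 = -0.002445
Head at (235, -45) = 280.91 + (+0.01159)·(120) + (-0.002445)·(-260) = 282.94 m.
That is higher than the 282.05 m at MW-3, so the point is upgradient.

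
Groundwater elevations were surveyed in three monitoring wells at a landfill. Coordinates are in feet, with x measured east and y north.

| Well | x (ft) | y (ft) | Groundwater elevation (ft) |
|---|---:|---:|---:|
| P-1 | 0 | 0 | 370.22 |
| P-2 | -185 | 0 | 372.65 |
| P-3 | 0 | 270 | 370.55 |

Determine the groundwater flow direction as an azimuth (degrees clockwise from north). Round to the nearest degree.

∂h/∂x = (372.65 − 370.22) / (-185 − 0) = -0.01314
∂h/∂y = (370.55 − 370.22) / (270 − 0) = +0.001222
Flow direction (−∇h) has components (+0.01314 E, -0.001222 N).
Azimuth = atan2(E, N) = atan2(+0.01314, -0.001222) = 95.3° ≈ 095°.

095°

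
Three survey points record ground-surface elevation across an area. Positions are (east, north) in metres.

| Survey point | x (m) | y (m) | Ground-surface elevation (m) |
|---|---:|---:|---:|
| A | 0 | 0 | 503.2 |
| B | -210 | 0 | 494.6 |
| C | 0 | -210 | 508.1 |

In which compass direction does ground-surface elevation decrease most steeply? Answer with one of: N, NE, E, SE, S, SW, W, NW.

∂z/∂x = (494.6 − 503.2) / (-210 − 0) = +0.04095
∂z/∂y = (508.1 − 503.2) / (-210 − 0) = -0.02333
Steepest decrease is along −∇f = (-0.04095 E, +0.02333 N) → northwest.

NW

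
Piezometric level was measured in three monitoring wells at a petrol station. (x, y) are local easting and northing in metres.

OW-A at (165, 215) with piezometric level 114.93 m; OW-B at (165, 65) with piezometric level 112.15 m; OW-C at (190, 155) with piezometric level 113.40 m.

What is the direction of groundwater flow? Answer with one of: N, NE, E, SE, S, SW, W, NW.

SE

Differences from OW-A: to OW-B (Δx, Δy, Δh) = (0, -150, -2.78); to OW-C = (25, -60, -1.53).
Determinant of the coordinate differences = 0·(-60) − 25·(-150) = 3750.
∂h/∂x = [(-2.78)·(-60) − (-1.53)·(-150)] / 3750 = -0.01672
∂h/∂y = [0·(-1.53) − 25·(-2.78)] / 3750 = +0.01853
Flow = −∇h = (+0.01672 east, -0.01853 north), which points southeast.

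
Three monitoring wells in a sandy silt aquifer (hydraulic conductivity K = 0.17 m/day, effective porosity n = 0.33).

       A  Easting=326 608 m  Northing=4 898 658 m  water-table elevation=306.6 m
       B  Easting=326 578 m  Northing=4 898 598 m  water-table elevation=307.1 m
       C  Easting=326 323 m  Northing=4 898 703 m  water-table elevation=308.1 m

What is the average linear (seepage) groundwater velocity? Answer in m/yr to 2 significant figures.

Differences from A: to B (Δx, Δy, Δh) = (-30, -60, +0.5); to C = (-285, 45, +1.5).
Solve a·Δx + b·Δy = Δh: det = (-30)·45 − (-285)·(-60) = -18450.
∂h/∂x = [(+0.5)·45 − (+1.5)·(-60)] / -18450 = -0.006098
∂h/∂y = [(-30)·(+1.5) − (-285)·(+0.5)] / -18450 = -0.005285
|∇h| = √(-0.006098² + -0.005285²) = 0.008069
Seepage velocity v = K·i/n = 0.17 × 0.008069 / 0.33 = 0.004157 m/day = 1.518 m/yr.

1.5 m/yr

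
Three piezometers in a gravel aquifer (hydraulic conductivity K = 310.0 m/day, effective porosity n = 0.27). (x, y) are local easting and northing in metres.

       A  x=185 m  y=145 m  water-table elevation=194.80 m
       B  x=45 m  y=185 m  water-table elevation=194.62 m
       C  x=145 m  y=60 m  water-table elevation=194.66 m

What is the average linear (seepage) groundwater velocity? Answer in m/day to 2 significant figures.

2.1 m/day

With h = a·x + b·y + c and A as origin, the differences give:
  (-140)·a + 40·b = -0.18
  (-40)·a + (-85)·b = -0.14
Eliminate b (×(-85) and ×40, subtract): 13500·a = 20.900 → a = ∂h/∂x = +0.001548
Back-substitute: b = ∂h/∂y = +0.0009185.
|∇h| = √(0.001548² + 0.0009185²) = 0.0018
Seepage velocity v = K·i/n = 310.0 × 0.0018 / 0.27 = 2.067 m/day.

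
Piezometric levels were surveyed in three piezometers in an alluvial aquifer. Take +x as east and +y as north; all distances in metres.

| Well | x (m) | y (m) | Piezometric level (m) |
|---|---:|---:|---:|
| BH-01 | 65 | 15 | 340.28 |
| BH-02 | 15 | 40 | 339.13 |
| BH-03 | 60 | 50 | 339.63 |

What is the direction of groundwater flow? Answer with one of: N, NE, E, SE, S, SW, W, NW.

With h = a·x + b·y + c and BH-01 as origin, the differences give:
  (-50)·a + 25·b = -1.15
  (-5)·a + 35·b = -0.65
Eliminate b (×35 and ×25, subtract): -1625·a = -24.000 → a = ∂h/∂x = +0.01477
Back-substitute: b = ∂h/∂y = -0.01646.
Flow = −∇h = (-0.01477 east, +0.01646 north), which points northwest.

NW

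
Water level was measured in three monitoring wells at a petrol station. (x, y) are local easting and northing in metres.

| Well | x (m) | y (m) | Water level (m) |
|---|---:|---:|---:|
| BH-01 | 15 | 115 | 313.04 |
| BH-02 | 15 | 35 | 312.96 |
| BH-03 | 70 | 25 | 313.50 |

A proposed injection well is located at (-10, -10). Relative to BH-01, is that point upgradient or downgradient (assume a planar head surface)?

downgradient

With h = a·x + b·y + c and BH-01 as origin, the differences give:
  0·a + (-80)·b = -0.08
  55·a + (-90)·b = +0.46
Eliminate b (×(-90) and ×(-80), subtract): 4400·a = 44.000 → a = ∂h/∂x = +0.01000
Back-substitute: b = ∂h/∂y = +0.001000.
Head at (-10, -10) = 313.04 + (+0.01000)·(-25) + (+0.001000)·(-125) = 312.66 m.
That is lower than the 313.04 m at BH-01, so the point is downgradient.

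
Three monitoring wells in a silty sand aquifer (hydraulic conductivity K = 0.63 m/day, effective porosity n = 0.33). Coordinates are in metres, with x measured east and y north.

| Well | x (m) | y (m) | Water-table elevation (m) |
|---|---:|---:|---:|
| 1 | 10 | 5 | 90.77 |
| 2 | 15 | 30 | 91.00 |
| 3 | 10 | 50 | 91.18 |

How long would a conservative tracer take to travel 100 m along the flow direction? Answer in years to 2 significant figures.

16 years

With h = a·x + b·y + c and 1 as origin, the differences give:
  5·a + 25·b = +0.23
  0·a + 45·b = +0.41
Eliminate b (×45 and ×25, subtract): 225·a = 0.100 → a = ∂h/∂x = +0.0004444
Back-substitute: b = ∂h/∂y = +0.009111.
|∇h| = √(0.0004444² + 0.009111²) = 0.009122
Seepage velocity v = K·i/n = 0.63 × 0.009122 / 0.33 = 0.01741 m/day.
t = 100 / 0.01741 = 5744 days = 15.7 years.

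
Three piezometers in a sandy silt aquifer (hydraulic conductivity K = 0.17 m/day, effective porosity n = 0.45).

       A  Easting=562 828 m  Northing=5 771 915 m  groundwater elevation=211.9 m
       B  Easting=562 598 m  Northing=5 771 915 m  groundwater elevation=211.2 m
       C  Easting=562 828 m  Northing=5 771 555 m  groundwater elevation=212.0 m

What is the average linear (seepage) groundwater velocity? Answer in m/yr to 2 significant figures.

0.42 m/yr

∂h/∂x = (211.2 − 211.9) / (562598 − 562828) = +0.003043
∂h/∂y = (212.0 − 211.9) / (5771555 − 5771915) = -0.0002778
|∇h| = √(0.003043² + -0.0002778²) = 0.003056
Seepage velocity v = K·i/n = 0.17 × 0.003056 / 0.45 = 0.001154 m/day = 0.4215 m/yr.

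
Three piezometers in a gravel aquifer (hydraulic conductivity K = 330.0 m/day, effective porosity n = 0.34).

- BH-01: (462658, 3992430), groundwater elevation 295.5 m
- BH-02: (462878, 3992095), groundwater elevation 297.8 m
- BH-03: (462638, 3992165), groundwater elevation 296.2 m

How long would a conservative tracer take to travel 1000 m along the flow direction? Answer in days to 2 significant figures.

Differences from BH-01: to BH-02 (Δx, Δy, Δh) = (220, -335, +2.3); to BH-03 = (-20, -265, +0.7).
Determinant of the coordinate differences = 220·(-265) − (-20)·(-335) = -65000.
∂h/∂x = [(+2.3)·(-265) − (+0.7)·(-335)] / -65000 = +0.005769
∂h/∂y = [220·(+0.7) − (-20)·(+2.3)] / -65000 = -0.003077
|∇h| = √(0.005769² + -0.003077²) = 0.006538
Seepage velocity v = K·i/n = 330.0 × 0.006538 / 0.34 = 6.346 m/day.
t = 1000 / 6.346 = 157.6 days.

160 days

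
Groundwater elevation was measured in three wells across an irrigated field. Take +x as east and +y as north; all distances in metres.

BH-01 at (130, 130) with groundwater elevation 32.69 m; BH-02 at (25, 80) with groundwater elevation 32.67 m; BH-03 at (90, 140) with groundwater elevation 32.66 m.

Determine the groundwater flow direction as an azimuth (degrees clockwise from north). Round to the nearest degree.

With h = a·x + b·y + c and BH-01 as origin, the differences give:
  (-105)·a + (-50)·b = -0.02
  (-40)·a + 10·b = -0.03
Eliminate b (×10 and ×(-50), subtract): -3050·a = -1.700 → a = ∂h/∂x = +0.0005574
Back-substitute: b = ∂h/∂y = -0.0007705.
Flow direction (−∇h) has components (-0.0005574 E, +0.0007705 N).
Azimuth = atan2(E, N) = atan2(-0.0005574, +0.0007705) = 324.1° ≈ 324°.

324°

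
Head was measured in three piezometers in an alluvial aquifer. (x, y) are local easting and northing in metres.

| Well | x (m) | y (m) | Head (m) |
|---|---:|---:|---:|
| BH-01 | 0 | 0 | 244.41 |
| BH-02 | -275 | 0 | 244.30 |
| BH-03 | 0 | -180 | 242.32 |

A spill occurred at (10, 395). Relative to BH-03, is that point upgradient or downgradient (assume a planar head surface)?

∂h/∂x = (244.30 − 244.41) / (-275 − 0) = +0.0004000
∂h/∂y = (242.32 − 244.41) / (-180 − 0) = +0.01161
Head at (10, 395) = 244.41 + (+0.0004000)·(10) + (+0.01161)·(395) = 249.00 m.
That is higher than the 242.32 m at BH-03, so the point is upgradient.

upgradient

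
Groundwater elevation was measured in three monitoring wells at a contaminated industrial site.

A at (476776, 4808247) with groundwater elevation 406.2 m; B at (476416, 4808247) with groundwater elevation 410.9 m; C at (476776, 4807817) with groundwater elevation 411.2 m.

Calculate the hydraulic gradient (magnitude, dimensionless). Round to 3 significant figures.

∂h/∂x = (410.9 − 406.2) / (476416 − 476776) = -0.01306
∂h/∂y = (411.2 − 406.2) / (4807817 − 4808247) = -0.01163
|∇h| = √(-0.01306² + -0.01163²) = 0.01749

0.0175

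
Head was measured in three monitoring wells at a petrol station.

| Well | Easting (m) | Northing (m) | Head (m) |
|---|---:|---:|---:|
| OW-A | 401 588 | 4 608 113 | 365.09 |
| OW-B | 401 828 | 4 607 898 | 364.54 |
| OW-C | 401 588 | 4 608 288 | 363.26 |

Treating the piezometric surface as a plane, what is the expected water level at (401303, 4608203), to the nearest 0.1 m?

367.5 m

Differences from OW-A: to OW-B (Δx, Δy, Δh) = (240, -215, -0.55); to OW-C = (0, 175, -1.83).
Solve a·Δx + b·Δy = Δh: det = 240·175 − 0·(-215) = 42000.
∂h/∂x = [(-0.55)·175 − (-1.83)·(-215)] / 42000 = -0.01166
∂h/∂y = [240·(-1.83) − 0·(-0.55)] / 42000 = -0.01046
h(401303, 4608203) = 365.09 + (-0.01166)·(-285) + (-0.01046)·(90) = 365.09 +3.323 -0.941 = 367.472 m.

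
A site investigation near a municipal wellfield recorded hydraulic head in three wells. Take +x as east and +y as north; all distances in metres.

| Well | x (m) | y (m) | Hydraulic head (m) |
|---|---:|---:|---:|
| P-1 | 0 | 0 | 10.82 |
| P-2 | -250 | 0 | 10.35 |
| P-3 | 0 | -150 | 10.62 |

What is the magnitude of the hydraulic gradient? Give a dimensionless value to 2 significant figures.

∂h/∂x = (10.35 − 10.82) / (-250 − 0) = +0.001880
∂h/∂y = (10.62 − 10.82) / (-150 − 0) = +0.001333
|∇h| = √(0.001880² + 0.001333²) = 0.002305

0.0023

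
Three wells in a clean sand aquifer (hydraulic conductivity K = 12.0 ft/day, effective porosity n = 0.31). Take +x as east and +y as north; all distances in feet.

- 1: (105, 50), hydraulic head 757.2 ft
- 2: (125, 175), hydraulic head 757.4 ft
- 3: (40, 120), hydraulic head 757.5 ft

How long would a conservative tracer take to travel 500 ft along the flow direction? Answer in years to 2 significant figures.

Three-point gradient (reference 1): Δ to 2 = (20, 125, +0.2), Δ to 3 = (-65, 70, +0.3).
∂h/∂x = -0.002467, ∂h/∂y = +0.001995 (det = 9525).
|∇h| = √(-0.002467² + 0.001995²) = 0.003173
Seepage velocity v = K·i/n = 12.0 × 0.003173 / 0.31 = 0.1228 ft/day.
t = 500 / 0.1228 = 4072 days = 11.1 years.

11 years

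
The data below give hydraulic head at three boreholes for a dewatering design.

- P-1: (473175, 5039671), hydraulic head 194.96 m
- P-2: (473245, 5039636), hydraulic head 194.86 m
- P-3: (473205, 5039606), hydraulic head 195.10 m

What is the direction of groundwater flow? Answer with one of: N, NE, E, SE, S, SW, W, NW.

With h = a·x + b·y + c and P-1 as origin, the differences give:
  70·a + (-35)·b = -0.10
  30·a + (-65)·b = +0.14
Eliminate b (×(-65) and ×(-35), subtract): -3500·a = 11.400 → a = ∂h/∂x = -0.003257
Back-substitute: b = ∂h/∂y = -0.003657.
Flow = −∇h = (+0.003257 east, +0.003657 north), which points northeast.

NE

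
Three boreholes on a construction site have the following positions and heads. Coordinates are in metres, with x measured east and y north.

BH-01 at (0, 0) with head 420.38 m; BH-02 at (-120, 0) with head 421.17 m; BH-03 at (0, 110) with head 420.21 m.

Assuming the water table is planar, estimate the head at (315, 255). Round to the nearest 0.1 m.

∂h/∂x = (421.17 − 420.38) / (-120 − 0) = -0.006583
∂h/∂y = (420.21 − 420.38) / (110 − 0) = -0.001545
h(315, 255) = 420.38 + (-0.006583)·(315) + (-0.001545)·(255) = 420.38 -2.074 -0.394 = 417.912 m.

417.9 m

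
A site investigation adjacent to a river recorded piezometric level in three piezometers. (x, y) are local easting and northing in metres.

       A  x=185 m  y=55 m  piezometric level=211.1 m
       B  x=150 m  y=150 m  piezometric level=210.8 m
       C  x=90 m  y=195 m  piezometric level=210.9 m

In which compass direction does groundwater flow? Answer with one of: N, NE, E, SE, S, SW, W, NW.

With h = a·x + b·y + c and A as origin, the differences give:
  (-35)·a + 95·b = -0.3
  (-95)·a + 140·b = -0.2
Eliminate b (×140 and ×95, subtract): 4125·a = -23.00 → a = ∂h/∂x = -0.005576
Back-substitute: b = ∂h/∂y = -0.005212.
Flow = −∇h = (+0.005576 east, +0.005212 north), which points northeast.

NE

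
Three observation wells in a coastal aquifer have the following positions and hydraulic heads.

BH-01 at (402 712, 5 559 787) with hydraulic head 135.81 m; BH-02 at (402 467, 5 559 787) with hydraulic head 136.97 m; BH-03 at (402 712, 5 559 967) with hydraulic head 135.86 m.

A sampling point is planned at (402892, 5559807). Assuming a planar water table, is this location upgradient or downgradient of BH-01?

downgradient

∂h/∂x = (136.97 − 135.81) / (402467 − 402712) = -0.004735
∂h/∂y = (135.86 − 135.81) / (5559967 − 5559787) = +0.0002778
Head at (402892, 5559807) = 135.81 + (-0.004735)·(180) + (+0.0002778)·(20) = 134.96 m.
That is lower than the 135.81 m at BH-01, so the point is downgradient.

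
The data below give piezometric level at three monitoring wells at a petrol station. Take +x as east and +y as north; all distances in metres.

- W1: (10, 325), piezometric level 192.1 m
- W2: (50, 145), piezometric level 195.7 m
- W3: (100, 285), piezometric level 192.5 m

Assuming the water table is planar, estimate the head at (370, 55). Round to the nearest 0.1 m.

Three-point gradient (reference W1): Δ to W2 = (40, -180, +3.6), Δ to W3 = (90, -40, +0.4).
∂h/∂x = -0.004932, ∂h/∂y = -0.02110 (det = 14600).
h(370, 55) = 192.1 + (-0.004932)·(360) + (-0.02110)·(-270) = 192.1 -1.775 +5.696 = 196.021 m.

196.0 m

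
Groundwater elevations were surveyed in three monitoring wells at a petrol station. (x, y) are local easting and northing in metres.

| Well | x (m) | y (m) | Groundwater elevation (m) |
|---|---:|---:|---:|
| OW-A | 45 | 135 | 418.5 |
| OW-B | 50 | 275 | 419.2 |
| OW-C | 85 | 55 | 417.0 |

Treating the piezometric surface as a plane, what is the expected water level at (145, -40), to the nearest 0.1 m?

Taking OW-A as reference: OW-B−OW-A = (5, 140, +0.7); OW-C−OW-A = (40, -80, -1.5).
Solve a·Δx + b·Δy = Δh: det = 5·(-80) − 40·140 = -6000.
∂h/∂x = [(+0.7)·(-80) − (-1.5)·140] / -6000 = -0.02567
∂h/∂y = [5·(-1.5) − 40·(+0.7)] / -6000 = +0.005917
h(145, -40) = 418.5 + (-0.02567)·(100) + (+0.005917)·(-175) = 418.5 -2.567 -1.035 = 414.898 m.

414.9 m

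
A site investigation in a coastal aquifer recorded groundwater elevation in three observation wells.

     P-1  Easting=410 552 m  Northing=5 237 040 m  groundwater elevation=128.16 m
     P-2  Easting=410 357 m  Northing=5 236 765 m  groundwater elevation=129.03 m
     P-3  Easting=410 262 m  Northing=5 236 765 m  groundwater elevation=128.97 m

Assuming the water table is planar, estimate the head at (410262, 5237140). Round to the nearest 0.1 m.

127.6 m

Differences from P-1: to P-2 (Δx, Δy, Δh) = (-195, -275, +0.87); to P-3 = (-290, -275, +0.81).
Solve a·Δx + b·Δy = Δh: det = (-195)·(-275) − (-290)·(-275) = -26125.
∂h/∂x = [(+0.87)·(-275) − (+0.81)·(-275)] / -26125 = +0.0006316
∂h/∂y = [(-195)·(+0.81) − (-290)·(+0.87)] / -26125 = -0.003611
h(410262, 5237140) = 128.16 + (+0.0006316)·(-290) + (-0.003611)·(100) = 128.16 -0.183 -0.361 = 127.616 m.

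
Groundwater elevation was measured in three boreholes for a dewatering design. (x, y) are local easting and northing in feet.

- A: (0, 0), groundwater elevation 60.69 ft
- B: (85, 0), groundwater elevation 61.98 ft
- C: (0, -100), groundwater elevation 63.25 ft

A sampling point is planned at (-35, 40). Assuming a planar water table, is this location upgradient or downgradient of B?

∂h/∂x = (61.98 − 60.69) / (85 − 0) = +0.01518
∂h/∂y = (63.25 − 60.69) / (-100 − 0) = -0.02560
Head at (-35, 40) = 60.69 + (+0.01518)·(-35) + (-0.02560)·(40) = 59.13 ft.
That is lower than the 61.98 ft at B, so the point is downgradient.

downgradient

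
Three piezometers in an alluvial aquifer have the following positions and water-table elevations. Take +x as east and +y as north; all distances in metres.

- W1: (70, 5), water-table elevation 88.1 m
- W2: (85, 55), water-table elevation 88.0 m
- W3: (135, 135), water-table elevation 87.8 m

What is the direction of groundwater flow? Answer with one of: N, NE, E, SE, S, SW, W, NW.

NE

With h = a·x + b·y + c and W1 as origin, the differences give:
  15·a + 50·b = -0.1
  65·a + 130·b = -0.3
Eliminate b (×130 and ×50, subtract): -1300·a = 2.00 → a = ∂h/∂x = -0.001538
Back-substitute: b = ∂h/∂y = -0.001538.
Flow = −∇h = (+0.001538 east, +0.001538 north), which points northeast.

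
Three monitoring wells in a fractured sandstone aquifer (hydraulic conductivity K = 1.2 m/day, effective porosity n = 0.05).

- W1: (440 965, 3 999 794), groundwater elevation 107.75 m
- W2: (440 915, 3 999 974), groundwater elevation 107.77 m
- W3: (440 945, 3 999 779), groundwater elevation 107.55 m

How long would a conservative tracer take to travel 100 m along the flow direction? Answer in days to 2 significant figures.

Taking W1 as reference: W2−W1 = (-50, 180, +0.02); W3−W1 = (-20, -15, -0.20).
Determinant of the coordinate differences = (-50)·(-15) − (-20)·180 = 4350.
∂h/∂x = [(+0.02)·(-15) − (-0.20)·180] / 4350 = +0.008207
∂h/∂y = [(-50)·(-0.20) − (-20)·(+0.02)] / 4350 = +0.002391
|∇h| = √(0.008207² + 0.002391²) = 0.008548
Seepage velocity v = K·i/n = 1.2 × 0.008548 / 0.05 = 0.2052 m/day.
t = 100 / 0.2052 = 487.3 days.

490 days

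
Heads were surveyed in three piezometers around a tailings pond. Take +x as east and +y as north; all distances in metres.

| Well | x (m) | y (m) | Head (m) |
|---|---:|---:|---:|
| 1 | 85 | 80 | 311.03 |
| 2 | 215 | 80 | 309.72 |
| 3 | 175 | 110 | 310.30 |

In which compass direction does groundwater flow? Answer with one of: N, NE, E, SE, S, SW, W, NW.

Taking 1 as reference: 2−1 = (130, 0, -1.31); 3−1 = (90, 30, -0.73).
Solve a·Δx + b·Δy = Δh: det = 130·30 − 90·0 = 3900.
∂h/∂x = [(-1.31)·30 − (-0.73)·0] / 3900 = -0.01008
∂h/∂y = [130·(-0.73) − 90·(-1.31)] / 3900 = +0.005897
Flow = −∇h = (+0.01008 east, -0.005897 north), which points southeast.

SE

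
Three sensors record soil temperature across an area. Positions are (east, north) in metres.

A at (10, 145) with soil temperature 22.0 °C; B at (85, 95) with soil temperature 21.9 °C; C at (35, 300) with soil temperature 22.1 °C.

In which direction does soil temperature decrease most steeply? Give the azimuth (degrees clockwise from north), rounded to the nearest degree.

134°

Three-point gradient (reference A): Δ to B = (75, -50, -0.1), Δ to C = (25, 155, +0.1).
∂T/∂x = -0.0008155, ∂T/∂y = +0.0007767 (det = 12875).
Steepest decrease is along −∇f: components (+0.0008155 E, -0.0007767 N).
Azimuth = atan2(+0.0008155, -0.0007767) = 133.6° ≈ 134°.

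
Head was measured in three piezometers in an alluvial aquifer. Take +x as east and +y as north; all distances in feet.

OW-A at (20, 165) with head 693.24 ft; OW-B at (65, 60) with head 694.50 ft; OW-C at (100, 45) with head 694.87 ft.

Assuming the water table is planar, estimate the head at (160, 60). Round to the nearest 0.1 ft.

Differences from OW-A: to OW-B (Δx, Δy, Δh) = (45, -105, +1.26); to OW-C = (80, -120, +1.63).
Determinant of the coordinate differences = 45·(-120) − 80·(-105) = 3000.
∂h/∂x = [(+1.26)·(-120) − (+1.63)·(-105)] / 3000 = +0.006650
∂h/∂y = [45·(+1.63) − 80·(+1.26)] / 3000 = -0.009150
h(160, 60) = 693.24 + (+0.006650)·(140) + (-0.009150)·(-105) = 693.24 +0.931 +0.961 = 695.132 ft.

695.1 ft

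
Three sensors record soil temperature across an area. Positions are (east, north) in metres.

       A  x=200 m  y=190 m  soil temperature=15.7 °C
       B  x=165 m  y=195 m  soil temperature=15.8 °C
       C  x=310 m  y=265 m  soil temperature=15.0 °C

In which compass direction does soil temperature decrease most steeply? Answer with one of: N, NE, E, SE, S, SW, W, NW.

NE

With T = a·x + b·y + c and A as origin, the differences give:
  (-35)·a + 5·b = +0.1
  110·a + 75·b = -0.7
Eliminate b (×75 and ×5, subtract): -3175·a = 11.00 → a = ∂T/∂x = -0.003465
Back-substitute: b = ∂T/∂y = -0.004252.
Steepest decrease is along −∇f = (+0.003465 E, +0.004252 N) → northeast.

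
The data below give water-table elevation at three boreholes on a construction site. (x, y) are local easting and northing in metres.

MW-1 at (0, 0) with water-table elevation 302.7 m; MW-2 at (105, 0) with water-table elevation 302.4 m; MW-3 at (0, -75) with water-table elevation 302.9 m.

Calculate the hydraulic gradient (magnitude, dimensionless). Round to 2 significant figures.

0.0039

∂h/∂x = (302.4 − 302.7) / (105 − 0) = -0.002857
∂h/∂y = (302.9 − 302.7) / (-75 − 0) = -0.002667
|∇h| = √(-0.002857² + -0.002667²) = 0.003908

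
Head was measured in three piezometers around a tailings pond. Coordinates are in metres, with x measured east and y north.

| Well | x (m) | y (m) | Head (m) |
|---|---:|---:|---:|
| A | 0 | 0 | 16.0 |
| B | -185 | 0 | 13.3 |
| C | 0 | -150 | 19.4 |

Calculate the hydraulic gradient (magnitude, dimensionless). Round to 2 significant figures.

∂h/∂x = (13.3 − 16.0) / (-185 − 0) = +0.01459
∂h/∂y = (19.4 − 16.0) / (-150 − 0) = -0.02267
|∇h| = √(0.01459² + -0.02267²) = 0.02696

0.027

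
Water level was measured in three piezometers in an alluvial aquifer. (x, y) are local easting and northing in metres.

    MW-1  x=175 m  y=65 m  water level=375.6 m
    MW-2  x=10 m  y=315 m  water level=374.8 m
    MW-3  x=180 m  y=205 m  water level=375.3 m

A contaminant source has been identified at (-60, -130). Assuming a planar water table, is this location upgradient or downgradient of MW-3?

Taking MW-1 as reference: MW-2−MW-1 = (-165, 250, -0.8); MW-3−MW-1 = (5, 140, -0.3).
Solve a·Δx + b·Δy = Δh: det = (-165)·140 − 5·250 = -24350.
∂h/∂x = [(-0.8)·140 − (-0.3)·250] / -24350 = +0.001520
∂h/∂y = [(-165)·(-0.3) − 5·(-0.8)] / -24350 = -0.002197
Head at (-60, -130) = 375.6 + (+0.001520)·(-235) + (-0.002197)·(-195) = 375.67 m.
That is higher than the 375.3 m at MW-3, so the point is upgradient.

upgradient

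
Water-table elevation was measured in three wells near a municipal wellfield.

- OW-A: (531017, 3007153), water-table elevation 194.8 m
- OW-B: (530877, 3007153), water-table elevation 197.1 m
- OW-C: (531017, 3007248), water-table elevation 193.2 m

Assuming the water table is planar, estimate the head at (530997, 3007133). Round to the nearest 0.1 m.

195.5 m

∂h/∂x = (197.1 − 194.8) / (530877 − 531017) = -0.01643
∂h/∂y = (193.2 − 194.8) / (3007248 − 3007153) = -0.01684
h(530997, 3007133) = 194.8 + (-0.01643)·(-20) + (-0.01684)·(-20) = 194.8 +0.329 +0.337 = 195.465 m.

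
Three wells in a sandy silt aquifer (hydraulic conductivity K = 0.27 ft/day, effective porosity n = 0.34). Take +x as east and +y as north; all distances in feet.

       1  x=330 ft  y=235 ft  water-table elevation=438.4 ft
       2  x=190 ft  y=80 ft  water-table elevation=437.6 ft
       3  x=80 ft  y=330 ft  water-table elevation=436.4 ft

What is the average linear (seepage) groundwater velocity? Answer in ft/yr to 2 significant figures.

With h = a·x + b·y + c and 1 as origin, the differences give:
  (-140)·a + (-155)·b = -0.8
  (-250)·a + 95·b = -2.0
Eliminate b (×95 and ×(-155), subtract): -52050·a = -386.00 → a = ∂h/∂x = +0.007416
Back-substitute: b = ∂h/∂y = -0.001537.
|∇h| = √(0.007416² + -0.001537²) = 0.007574
Seepage velocity v = K·i/n = 0.27 × 0.007574 / 0.34 = 0.006015 ft/day = 2.197 ft/yr.

2.2 ft/yr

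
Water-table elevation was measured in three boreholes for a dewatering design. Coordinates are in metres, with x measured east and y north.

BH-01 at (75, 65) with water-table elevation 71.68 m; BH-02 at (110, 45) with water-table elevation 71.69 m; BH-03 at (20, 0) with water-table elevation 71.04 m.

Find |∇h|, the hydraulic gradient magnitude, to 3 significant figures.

0.00760

Three-point gradient (reference BH-01): Δ to BH-02 = (35, -20, +0.01), Δ to BH-03 = (-55, -65, -0.64).
∂h/∂x = +0.003985, ∂h/∂y = +0.006474 (det = -3375).
|∇h| = √(0.003985² + 0.006474²) = 0.007602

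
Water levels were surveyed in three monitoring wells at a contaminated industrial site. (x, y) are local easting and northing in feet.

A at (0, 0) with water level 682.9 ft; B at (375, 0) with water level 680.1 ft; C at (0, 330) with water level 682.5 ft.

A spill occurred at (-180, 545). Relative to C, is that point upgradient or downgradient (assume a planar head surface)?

upgradient

∂h/∂x = (680.1 − 682.9) / (375 − 0) = -0.007467
∂h/∂y = (682.5 − 682.9) / (330 − 0) = -0.001212
Head at (-180, 545) = 682.9 + (-0.007467)·(-180) + (-0.001212)·(545) = 683.58 ft.
That is higher than the 682.5 ft at C, so the point is upgradient.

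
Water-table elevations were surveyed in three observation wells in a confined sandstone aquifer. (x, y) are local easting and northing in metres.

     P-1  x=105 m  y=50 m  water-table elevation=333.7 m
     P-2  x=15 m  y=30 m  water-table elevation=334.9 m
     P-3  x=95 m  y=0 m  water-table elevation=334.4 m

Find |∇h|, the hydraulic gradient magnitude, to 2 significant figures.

0.016

With h = a·x + b·y + c and P-1 as origin, the differences give:
  (-90)·a + (-20)·b = +1.2
  (-10)·a + (-50)·b = +0.7
Eliminate b (×(-50) and ×(-20), subtract): 4300·a = -46.00 → a = ∂h/∂x = -0.01070
Back-substitute: b = ∂h/∂y = -0.01186.
|∇h| = √(-0.01070² + -0.01186²) = 0.01597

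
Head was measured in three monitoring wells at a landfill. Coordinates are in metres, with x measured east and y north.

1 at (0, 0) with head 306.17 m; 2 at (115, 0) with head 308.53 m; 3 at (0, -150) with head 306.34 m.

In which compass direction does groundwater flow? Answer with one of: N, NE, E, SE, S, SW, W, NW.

∂h/∂x = (308.53 − 306.17) / (115 − 0) = +0.02052
∂h/∂y = (306.34 − 306.17) / (-150 − 0) = -0.001133
Flow = −∇h = (-0.02052 east, +0.001133 north), which points west.

W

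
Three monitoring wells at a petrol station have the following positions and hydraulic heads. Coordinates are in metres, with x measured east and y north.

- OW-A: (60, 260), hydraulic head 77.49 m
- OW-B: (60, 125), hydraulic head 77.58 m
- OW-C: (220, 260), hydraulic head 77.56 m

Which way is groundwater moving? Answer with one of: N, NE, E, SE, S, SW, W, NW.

NW

Taking OW-A as reference: OW-B−OW-A = (0, -135, +0.09); OW-C−OW-A = (160, 0, +0.07).
Solve a·Δx + b·Δy = Δh: det = 0·0 − 160·(-135) = 21600.
∂h/∂x = [(+0.09)·0 − (+0.07)·(-135)] / 21600 = +0.0004375
∂h/∂y = [0·(+0.07) − 160·(+0.09)] / 21600 = -0.0006667
Flow = −∇h = (-0.0004375 east, +0.0006667 north), which points northwest.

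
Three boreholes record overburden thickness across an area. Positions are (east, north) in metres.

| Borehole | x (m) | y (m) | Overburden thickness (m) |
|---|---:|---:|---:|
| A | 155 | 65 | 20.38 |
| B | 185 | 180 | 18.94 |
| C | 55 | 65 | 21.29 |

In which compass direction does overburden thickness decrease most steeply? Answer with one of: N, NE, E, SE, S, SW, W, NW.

Differences from A: to B (Δx, Δy, Δh) = (30, 115, -1.44); to C = (-100, 0, +0.91).
Determinant of the coordinate differences = 30·0 − (-100)·115 = 11500.
∂d/∂x = [(-1.44)·0 − (+0.91)·115] / 11500 = -0.009100
∂d/∂y = [30·(+0.91) − (-100)·(-1.44)] / 11500 = -0.01015
Steepest decrease is along −∇f = (+0.009100 E, +0.01015 N) → northeast.

NE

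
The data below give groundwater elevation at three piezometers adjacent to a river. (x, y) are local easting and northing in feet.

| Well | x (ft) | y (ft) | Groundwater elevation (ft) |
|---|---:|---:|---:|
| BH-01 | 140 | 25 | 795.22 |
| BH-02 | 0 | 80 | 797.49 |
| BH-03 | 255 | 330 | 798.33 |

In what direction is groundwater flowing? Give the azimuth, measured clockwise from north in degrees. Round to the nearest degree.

143°

With h = a·x + b·y + c and BH-01 as origin, the differences give:
  (-140)·a + 55·b = +2.27
  115·a + 305·b = +3.11
Eliminate b (×305 and ×55, subtract): -49025·a = 521.300 → a = ∂h/∂x = -0.01063
Back-substitute: b = ∂h/∂y = +0.01421.
Flow direction (−∇h) has components (+0.01063 E, -0.01421 N).
Azimuth = atan2(E, N) = atan2(+0.01063, -0.01421) = 143.2° ≈ 143°.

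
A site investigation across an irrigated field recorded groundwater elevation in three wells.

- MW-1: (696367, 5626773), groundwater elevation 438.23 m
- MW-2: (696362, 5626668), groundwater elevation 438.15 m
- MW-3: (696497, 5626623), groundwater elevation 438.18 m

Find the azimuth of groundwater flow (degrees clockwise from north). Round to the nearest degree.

Differences from MW-1: to MW-2 (Δx, Δy, Δh) = (-5, -105, -0.08); to MW-3 = (130, -150, -0.05).
Determinant of the coordinate differences = (-5)·(-150) − 130·(-105) = 14400.
∂h/∂x = [(-0.08)·(-150) − (-0.05)·(-105)] / 14400 = +0.0004688
∂h/∂y = [(-5)·(-0.05) − 130·(-0.08)] / 14400 = +0.0007396
Flow direction (−∇h) has components (-0.0004688 E, -0.0007396 N).
Azimuth = atan2(E, N) = atan2(-0.0004688, -0.0007396) = 212.4° ≈ 212°.

212°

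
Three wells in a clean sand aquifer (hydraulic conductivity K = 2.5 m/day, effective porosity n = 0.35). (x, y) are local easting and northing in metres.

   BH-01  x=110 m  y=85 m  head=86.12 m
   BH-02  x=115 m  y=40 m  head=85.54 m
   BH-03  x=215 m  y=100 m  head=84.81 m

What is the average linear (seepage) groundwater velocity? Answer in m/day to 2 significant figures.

With h = a·x + b·y + c and BH-01 as origin, the differences give:
  5·a + (-45)·b = -0.58
  105·a + 15·b = -1.31
Eliminate b (×15 and ×(-45), subtract): 4800·a = -67.650 → a = ∂h/∂x = -0.01409
Back-substitute: b = ∂h/∂y = +0.01132.
|∇h| = √(-0.01409² + 0.01132²) = 0.01807
Seepage velocity v = K·i/n = 2.5 × 0.01807 / 0.35 = 0.1291 m/day.

0.13 m/day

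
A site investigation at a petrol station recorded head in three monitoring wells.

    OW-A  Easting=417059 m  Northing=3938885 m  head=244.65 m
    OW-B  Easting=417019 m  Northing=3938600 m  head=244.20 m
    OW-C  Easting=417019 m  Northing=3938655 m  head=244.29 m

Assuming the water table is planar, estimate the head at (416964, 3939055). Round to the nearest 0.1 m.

Taking OW-A as reference: OW-B−OW-A = (-40, -285, -0.45); OW-C−OW-A = (-40, -230, -0.36).
Solve a·Δx + b·Δy = Δh: det = (-40)·(-230) − (-40)·(-285) = -2200.
∂h/∂x = [(-0.45)·(-230) − (-0.36)·(-285)] / -2200 = -0.0004091
∂h/∂y = [(-40)·(-0.36) − (-40)·(-0.45)] / -2200 = +0.001636
h(416964, 3939055) = 244.65 + (-0.0004091)·(-95) + (+0.001636)·(170) = 244.65 +0.039 +0.278 = 244.967 m.

245.0 m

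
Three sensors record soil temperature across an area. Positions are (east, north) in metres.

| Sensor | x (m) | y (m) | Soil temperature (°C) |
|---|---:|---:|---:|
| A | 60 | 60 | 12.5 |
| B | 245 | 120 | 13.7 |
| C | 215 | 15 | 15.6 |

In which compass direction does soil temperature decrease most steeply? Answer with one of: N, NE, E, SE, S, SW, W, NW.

Taking A as reference: B−A = (185, 60, +1.2); C−A = (155, -45, +3.1).
Solve a·Δx + b·Δy = ΔT: det = 185·(-45) − 155·60 = -17625.
∂T/∂x = [(+1.2)·(-45) − (+3.1)·60] / -17625 = +0.01362
∂T/∂y = [185·(+3.1) − 155·(+1.2)] / -17625 = -0.02199
Steepest decrease is along −∇f = (-0.01362 E, +0.02199 N) → northwest.

NW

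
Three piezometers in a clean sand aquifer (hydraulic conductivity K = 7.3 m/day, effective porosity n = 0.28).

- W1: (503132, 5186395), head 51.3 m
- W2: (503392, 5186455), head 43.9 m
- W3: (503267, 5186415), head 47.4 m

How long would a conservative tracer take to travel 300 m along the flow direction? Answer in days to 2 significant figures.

Taking W1 as reference: W2−W1 = (260, 60, -7.4); W3−W1 = (135, 20, -3.9).
Solve a·Δx + b·Δy = Δh: det = 260·20 − 135·60 = -2900.
∂h/∂x = [(-7.4)·20 − (-3.9)·60] / -2900 = -0.02966
∂h/∂y = [260·(-3.9) − 135·(-7.4)] / -2900 = +0.005172
|∇h| = √(-0.02966² + 0.005172²) = 0.03011
Seepage velocity v = K·i/n = 7.3 × 0.03011 / 0.28 = 0.785 m/day.
t = 300 / 0.785 = 382.2 days.

380 days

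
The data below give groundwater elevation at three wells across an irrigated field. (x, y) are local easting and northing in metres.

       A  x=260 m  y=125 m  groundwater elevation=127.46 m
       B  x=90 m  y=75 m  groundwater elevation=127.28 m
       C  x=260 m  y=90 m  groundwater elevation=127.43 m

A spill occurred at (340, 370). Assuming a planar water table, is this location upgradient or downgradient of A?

upgradient

Three-point gradient (reference A): Δ to B = (-170, -50, -0.18), Δ to C = (0, -35, -0.03).
∂h/∂x = +0.0008067, ∂h/∂y = +0.0008571 (det = 5950).
Head at (340, 370) = 127.46 + (+0.0008067)·(80) + (+0.0008571)·(245) = 127.73 m.
That is higher than the 127.46 m at A, so the point is upgradient.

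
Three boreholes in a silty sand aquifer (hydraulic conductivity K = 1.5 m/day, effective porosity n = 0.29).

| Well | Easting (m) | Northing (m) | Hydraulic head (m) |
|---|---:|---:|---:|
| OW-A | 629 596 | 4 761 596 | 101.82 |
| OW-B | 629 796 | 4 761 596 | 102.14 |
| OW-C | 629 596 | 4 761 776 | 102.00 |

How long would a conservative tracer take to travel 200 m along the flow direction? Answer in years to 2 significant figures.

56 years

∂h/∂x = (102.14 − 101.82) / (629796 − 629596) = +0.001600
∂h/∂y = (102.00 − 101.82) / (4761776 − 4761596) = +0.001000
|∇h| = √(0.001600² + 0.001000²) = 0.001887
Seepage velocity v = K·i/n = 1.5 × 0.001887 / 0.29 = 0.00976 m/day.
t = 200 / 0.00976 = 2.049e+04 days = 56.1 years.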